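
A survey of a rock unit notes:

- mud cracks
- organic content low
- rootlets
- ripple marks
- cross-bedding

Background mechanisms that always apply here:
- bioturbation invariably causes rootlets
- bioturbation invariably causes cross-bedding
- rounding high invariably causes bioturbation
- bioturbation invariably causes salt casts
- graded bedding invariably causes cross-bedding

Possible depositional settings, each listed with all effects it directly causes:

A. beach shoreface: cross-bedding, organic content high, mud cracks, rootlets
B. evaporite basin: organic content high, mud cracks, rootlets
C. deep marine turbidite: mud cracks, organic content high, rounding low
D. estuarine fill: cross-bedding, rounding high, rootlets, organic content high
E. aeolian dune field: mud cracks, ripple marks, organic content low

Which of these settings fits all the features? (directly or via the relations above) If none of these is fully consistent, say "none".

none

For each candidate, compare predicted effects to what was observed:
(A) beach shoreface — mud cracks +; organic content low -; rootlets +; ripple marks -; cross-bedding +
(B) evaporite basin — fails on organic content low, ripple marks, cross-bedding (predicts organic content high, not organic content low)
(C) deep marine turbidite — fails on organic content low, rootlets, ripple marks, cross-bedding (predicts organic content high, not organic content low)
(D) estuarine fill — fails on mud cracks, organic content low, ripple marks (predicts organic content high, not organic content low)
(E) aeolian dune field — does not account for rootlets, cross-bedding
None of the listed candidates fits everything.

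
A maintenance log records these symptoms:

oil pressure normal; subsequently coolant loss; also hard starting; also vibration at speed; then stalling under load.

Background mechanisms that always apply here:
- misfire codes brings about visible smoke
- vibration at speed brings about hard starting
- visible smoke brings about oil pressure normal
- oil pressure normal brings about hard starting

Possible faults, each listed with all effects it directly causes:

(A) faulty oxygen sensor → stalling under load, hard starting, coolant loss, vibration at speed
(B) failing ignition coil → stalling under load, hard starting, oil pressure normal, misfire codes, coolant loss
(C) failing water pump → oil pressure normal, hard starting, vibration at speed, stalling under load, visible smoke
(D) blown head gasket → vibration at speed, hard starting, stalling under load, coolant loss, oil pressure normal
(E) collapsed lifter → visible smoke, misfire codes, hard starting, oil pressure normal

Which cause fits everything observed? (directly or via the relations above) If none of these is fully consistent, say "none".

D

For each candidate, compare predicted effects to what was observed:
(A) faulty oxygen sensor — does not account for oil pressure normal
(B) failing ignition coil — oil pressure normal yes; coolant loss yes; hard starting yes; vibration at speed NO; stalling under load yes
(C) failing water pump — oil pressure normal yes; coolant loss NO; hard starting yes; vibration at speed yes; stalling under load yes
(D) blown head gasket — accounts for every observation
(E) collapsed lifter — oil pressure normal yes; coolant loss NO; hard starting yes; vibration at speed NO; stalling under load NO
(D) is the only candidate with no mismatches.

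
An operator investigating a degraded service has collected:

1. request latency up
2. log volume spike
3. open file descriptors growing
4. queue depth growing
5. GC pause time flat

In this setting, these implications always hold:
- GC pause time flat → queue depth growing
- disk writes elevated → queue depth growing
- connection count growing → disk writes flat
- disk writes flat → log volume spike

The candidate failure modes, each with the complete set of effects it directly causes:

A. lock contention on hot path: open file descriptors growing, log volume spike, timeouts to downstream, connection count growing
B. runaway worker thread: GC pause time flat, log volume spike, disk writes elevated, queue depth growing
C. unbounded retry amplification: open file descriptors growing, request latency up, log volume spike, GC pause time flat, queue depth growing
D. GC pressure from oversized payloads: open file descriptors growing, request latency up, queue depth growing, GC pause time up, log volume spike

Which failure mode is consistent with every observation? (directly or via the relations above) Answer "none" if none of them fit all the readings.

Per-candidate check:
(A) lock contention on hot path — does not account for request latency up, queue depth growing, GC pause time flat
(B) runaway worker thread — does not account for request latency up, open file descriptors growing
(C) unbounded retry amplification — accounts for every observation
(D) GC pressure from oversized payloads — request latency up ✓; log volume spike ✓; open file descriptors growing ✓; queue depth growing ✓; GC pause time flat ✗
(C) is the only candidate with no mismatches.

C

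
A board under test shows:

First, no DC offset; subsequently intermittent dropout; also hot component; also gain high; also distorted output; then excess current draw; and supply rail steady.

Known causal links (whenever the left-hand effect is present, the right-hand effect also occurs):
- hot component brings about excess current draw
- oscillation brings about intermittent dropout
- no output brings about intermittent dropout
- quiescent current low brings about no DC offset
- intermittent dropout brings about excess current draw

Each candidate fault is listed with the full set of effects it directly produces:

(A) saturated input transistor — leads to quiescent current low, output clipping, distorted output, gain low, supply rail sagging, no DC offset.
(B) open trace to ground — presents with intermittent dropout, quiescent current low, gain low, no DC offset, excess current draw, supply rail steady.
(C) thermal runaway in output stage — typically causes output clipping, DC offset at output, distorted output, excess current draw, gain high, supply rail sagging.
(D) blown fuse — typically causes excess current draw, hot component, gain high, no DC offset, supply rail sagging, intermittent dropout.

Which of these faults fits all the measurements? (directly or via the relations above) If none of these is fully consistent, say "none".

For each candidate, compare predicted effects to what was observed:
(A) saturated input transistor — fails on intermittent dropout, hot component, gain high, excess current draw, supply rail steady (predicts gain low, not gain high; predicts supply rail sagging, not supply rail steady)
(B) open trace to ground — no DC offset ✓; intermittent dropout ✓; hot component ✗; gain high ✗; distorted output ✗; excess current draw ✓; supply rail steady ✓
(C) thermal runaway in output stage — no DC offset ✗; intermittent dropout ✗; hot component ✗; gain high ✓; distorted output ✓; excess current draw ✓; supply rail steady ✗
(D) blown fuse — fails on distorted output, supply rail steady (predicts supply rail sagging, not supply rail steady)
No candidate is consistent with all observations.

none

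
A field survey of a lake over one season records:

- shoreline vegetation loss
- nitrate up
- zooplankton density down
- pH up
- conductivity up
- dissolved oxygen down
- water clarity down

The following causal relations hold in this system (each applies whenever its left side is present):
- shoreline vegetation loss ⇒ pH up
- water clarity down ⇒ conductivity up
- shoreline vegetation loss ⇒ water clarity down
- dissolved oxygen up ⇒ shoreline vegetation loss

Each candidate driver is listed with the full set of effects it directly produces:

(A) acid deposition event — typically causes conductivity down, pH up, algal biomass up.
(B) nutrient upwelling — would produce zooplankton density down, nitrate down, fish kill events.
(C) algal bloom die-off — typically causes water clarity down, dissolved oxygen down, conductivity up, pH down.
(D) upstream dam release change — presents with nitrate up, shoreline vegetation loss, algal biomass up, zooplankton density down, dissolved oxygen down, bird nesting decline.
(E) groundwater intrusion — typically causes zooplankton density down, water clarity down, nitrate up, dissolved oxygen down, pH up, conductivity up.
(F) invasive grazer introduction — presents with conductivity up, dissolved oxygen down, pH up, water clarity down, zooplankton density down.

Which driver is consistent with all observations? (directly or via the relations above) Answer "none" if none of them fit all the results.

D

Checking each candidate against the observations:
(A) acid deposition event — shoreline vegetation loss -; nitrate up -; zooplankton density down -; pH up +; conductivity up -; dissolved oxygen down -; water clarity down -
(B) nutrient upwelling — shoreline vegetation loss -; nitrate up -; zooplankton density down +; pH up -; conductivity up -; dissolved oxygen down -; water clarity down -
(C) algal bloom die-off — shoreline vegetation loss -; nitrate up -; zooplankton density down -; pH up -; conductivity up +; dissolved oxygen down +; water clarity down +
(D) upstream dam release change — accounts for every observation (pH up by shoreline vegetation loss → pH up)
(E) groundwater intrusion — does not account for shoreline vegetation loss
(F) invasive grazer introduction — shoreline vegetation loss -; nitrate up -; zooplankton density down +; pH up +; conductivity up +; dissolved oxygen down +; water clarity down +
(D) alone accounts for all the evidence.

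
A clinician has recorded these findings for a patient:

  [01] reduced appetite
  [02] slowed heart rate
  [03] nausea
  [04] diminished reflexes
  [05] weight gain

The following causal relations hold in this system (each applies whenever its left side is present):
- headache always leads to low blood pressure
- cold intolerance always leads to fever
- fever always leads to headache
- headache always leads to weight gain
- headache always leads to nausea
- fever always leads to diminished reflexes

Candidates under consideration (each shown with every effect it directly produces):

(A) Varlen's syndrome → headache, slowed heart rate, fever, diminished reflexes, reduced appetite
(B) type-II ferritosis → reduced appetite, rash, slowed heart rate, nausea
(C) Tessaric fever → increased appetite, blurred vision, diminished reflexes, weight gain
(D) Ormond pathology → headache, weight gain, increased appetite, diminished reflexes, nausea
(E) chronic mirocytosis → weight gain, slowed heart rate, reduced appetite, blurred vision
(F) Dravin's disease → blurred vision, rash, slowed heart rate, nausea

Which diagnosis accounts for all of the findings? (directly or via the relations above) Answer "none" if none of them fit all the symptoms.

For each candidate, compare predicted effects to what was observed:
(A) Varlen's syndrome — accounts for every observation (nausea by headache → nausea)
(B) type-II ferritosis — reduced appetite match; slowed heart rate match; nausea match; diminished reflexes miss; weight gain miss
(C) Tessaric fever — reduced appetite miss; slowed heart rate miss; nausea miss; diminished reflexes match; weight gain match
(D) Ormond pathology — fails on reduced appetite, slowed heart rate (predicts increased appetite, not reduced appetite)
(E) chronic mirocytosis — reduced appetite match; slowed heart rate match; nausea miss; diminished reflexes miss; weight gain match
(F) Dravin's disease — reduced appetite miss; slowed heart rate match; nausea match; diminished reflexes miss; weight gain miss
(A) alone accounts for all the evidence.

A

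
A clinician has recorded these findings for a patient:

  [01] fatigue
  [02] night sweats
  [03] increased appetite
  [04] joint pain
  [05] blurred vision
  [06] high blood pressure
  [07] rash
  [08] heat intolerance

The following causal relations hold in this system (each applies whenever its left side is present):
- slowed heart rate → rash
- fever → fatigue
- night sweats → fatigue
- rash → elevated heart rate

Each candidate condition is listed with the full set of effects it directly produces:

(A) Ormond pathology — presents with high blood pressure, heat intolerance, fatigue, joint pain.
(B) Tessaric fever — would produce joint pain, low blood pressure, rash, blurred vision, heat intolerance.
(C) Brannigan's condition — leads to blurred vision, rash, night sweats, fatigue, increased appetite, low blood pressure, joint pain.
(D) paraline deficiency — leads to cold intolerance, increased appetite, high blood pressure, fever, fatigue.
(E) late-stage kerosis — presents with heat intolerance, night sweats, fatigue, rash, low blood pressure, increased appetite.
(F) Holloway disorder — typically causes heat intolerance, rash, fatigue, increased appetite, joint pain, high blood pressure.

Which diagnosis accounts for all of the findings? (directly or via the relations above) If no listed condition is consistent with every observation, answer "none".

none

Testing each hypothesis:
(A) Ormond pathology — does not account for night sweats, increased appetite, blurred vision, rash
(B) Tessaric fever — fails on fatigue, night sweats, increased appetite, high blood pressure (predicts low blood pressure, not high blood pressure)
(C) Brannigan's condition — fails on high blood pressure, heat intolerance (predicts low blood pressure, not high blood pressure)
(D) paraline deficiency — fatigue ✓; night sweats ✗; increased appetite ✓; joint pain ✗; blurred vision ✗; high blood pressure ✓; rash ✗; heat intolerance ✗
(E) late-stage kerosis — fatigue ✓; night sweats ✓; increased appetite ✓; joint pain ✗; blurred vision ✗; high blood pressure ✗; rash ✓; heat intolerance ✓
(F) Holloway disorder — fatigue ✓; night sweats ✗; increased appetite ✓; joint pain ✓; blurred vision ✗; high blood pressure ✓; rash ✓; heat intolerance ✓
Every candidate fails on at least one observation.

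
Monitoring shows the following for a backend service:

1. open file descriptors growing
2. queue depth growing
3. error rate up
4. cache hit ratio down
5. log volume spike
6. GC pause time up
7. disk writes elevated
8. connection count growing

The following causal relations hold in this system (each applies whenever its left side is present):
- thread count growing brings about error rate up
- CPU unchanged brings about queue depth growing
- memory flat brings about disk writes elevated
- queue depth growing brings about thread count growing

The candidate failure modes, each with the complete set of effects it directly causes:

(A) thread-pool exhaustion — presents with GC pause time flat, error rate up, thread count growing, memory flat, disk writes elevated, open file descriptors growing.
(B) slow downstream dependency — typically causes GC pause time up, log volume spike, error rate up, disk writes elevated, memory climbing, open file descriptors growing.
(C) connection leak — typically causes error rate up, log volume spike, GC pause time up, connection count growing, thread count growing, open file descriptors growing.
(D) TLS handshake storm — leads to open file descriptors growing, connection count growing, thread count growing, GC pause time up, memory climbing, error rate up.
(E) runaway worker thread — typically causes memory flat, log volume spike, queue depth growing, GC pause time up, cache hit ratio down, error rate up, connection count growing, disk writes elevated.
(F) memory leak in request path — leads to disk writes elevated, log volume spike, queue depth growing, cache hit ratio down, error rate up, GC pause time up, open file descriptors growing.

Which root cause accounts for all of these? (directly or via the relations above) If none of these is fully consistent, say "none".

Testing each hypothesis:
(A) thread-pool exhaustion — fails on queue depth growing, cache hit ratio down, log volume spike, GC pause time up, connection count growing (predicts GC pause time flat, not GC pause time up)
(B) slow downstream dependency — open file descriptors growing match; queue depth growing miss; error rate up match; cache hit ratio down miss; log volume spike match; GC pause time up match; disk writes elevated match; connection count growing miss
(C) connection leak — does not account for queue depth growing, cache hit ratio down, disk writes elevated
(D) TLS handshake storm — does not account for queue depth growing, cache hit ratio down, log volume spike, disk writes elevated
(E) runaway worker thread — open file descriptors growing miss; queue depth growing match; error rate up match; cache hit ratio down match; log volume spike match; GC pause time up match; disk writes elevated match; connection count growing match
(F) memory leak in request path — does not account for connection count growing
No candidate is consistent with all observations.

none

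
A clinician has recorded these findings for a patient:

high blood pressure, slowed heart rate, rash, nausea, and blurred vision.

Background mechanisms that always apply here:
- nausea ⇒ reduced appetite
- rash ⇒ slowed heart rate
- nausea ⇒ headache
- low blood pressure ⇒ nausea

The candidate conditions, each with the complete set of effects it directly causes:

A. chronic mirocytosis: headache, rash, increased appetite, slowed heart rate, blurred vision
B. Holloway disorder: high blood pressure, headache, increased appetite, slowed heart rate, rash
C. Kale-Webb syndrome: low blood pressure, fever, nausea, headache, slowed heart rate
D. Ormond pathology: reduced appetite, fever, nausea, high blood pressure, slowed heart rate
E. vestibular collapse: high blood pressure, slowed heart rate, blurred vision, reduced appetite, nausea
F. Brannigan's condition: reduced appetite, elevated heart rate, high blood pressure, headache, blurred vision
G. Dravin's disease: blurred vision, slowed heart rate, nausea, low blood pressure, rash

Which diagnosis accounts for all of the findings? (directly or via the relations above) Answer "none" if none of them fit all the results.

Testing each hypothesis:
(A) chronic mirocytosis — high blood pressure NO; slowed heart rate yes; rash yes; nausea NO; blurred vision yes
(B) Holloway disorder — does not account for nausea, blurred vision
(C) Kale-Webb syndrome — fails on high blood pressure, rash, blurred vision (predicts low blood pressure, not high blood pressure)
(D) Ormond pathology — does not account for rash, blurred vision
(E) vestibular collapse — high blood pressure yes; slowed heart rate yes; rash NO; nausea yes; blurred vision yes
(F) Brannigan's condition — high blood pressure yes; slowed heart rate NO; rash NO; nausea NO; blurred vision yes
(G) Dravin's disease — fails on high blood pressure (predicts low blood pressure, not high blood pressure)
None of the listed candidates fits everything.

none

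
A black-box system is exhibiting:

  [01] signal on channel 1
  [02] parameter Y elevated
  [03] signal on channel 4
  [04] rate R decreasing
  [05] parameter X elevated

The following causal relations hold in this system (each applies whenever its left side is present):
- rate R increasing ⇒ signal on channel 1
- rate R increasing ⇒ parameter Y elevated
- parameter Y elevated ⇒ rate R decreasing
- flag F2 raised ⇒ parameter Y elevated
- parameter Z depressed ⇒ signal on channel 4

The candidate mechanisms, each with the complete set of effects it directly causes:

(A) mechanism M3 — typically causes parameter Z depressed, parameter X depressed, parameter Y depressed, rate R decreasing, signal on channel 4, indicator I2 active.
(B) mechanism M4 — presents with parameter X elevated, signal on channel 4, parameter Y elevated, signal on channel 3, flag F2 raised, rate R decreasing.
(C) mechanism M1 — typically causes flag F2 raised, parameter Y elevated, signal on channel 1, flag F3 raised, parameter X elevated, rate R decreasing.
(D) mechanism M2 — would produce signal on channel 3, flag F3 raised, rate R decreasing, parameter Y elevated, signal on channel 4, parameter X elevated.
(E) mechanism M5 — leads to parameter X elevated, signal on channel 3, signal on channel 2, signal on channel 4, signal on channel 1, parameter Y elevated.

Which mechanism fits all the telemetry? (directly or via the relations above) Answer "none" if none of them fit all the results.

Checking each candidate against the observations:
(A) mechanism M3 — signal on channel 1 miss; parameter Y elevated miss; signal on channel 4 match; rate R decreasing match; parameter X elevated miss
(B) mechanism M4 — does not account for signal on channel 1
(C) mechanism M1 — does not account for signal on channel 4
(D) mechanism M2 — signal on channel 1 miss; parameter Y elevated match; signal on channel 4 match; rate R decreasing match; parameter X elevated match
(E) mechanism M5 — signal on channel 1 match; parameter Y elevated match; signal on channel 4 match; rate R decreasing match (by parameter Y elevated → rate R decreasing); parameter X elevated match
(E) is the only candidate with no mismatches.

E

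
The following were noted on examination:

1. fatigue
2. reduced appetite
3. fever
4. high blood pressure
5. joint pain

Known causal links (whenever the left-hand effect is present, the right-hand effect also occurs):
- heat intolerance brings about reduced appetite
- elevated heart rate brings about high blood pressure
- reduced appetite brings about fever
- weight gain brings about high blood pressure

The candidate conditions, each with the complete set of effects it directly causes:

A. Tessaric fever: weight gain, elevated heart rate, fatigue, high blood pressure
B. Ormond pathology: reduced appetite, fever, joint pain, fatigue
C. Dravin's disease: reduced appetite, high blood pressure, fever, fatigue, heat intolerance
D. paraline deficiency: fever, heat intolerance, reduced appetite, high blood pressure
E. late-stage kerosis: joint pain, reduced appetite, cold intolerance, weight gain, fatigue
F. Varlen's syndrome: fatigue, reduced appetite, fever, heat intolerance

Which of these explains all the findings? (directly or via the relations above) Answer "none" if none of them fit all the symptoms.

E

For each candidate, compare predicted effects to what was observed:
(A) Tessaric fever — does not account for reduced appetite, fever, joint pain
(B) Ormond pathology — does not account for high blood pressure
(C) Dravin's disease — does not account for joint pain
(D) paraline deficiency — does not account for fatigue, joint pain
(E) late-stage kerosis — accounts for every observation (fever by reduced appetite → fever)
(F) Varlen's syndrome — fatigue +; reduced appetite +; fever +; high blood pressure -; joint pain -
(E) is the only candidate with no mismatches.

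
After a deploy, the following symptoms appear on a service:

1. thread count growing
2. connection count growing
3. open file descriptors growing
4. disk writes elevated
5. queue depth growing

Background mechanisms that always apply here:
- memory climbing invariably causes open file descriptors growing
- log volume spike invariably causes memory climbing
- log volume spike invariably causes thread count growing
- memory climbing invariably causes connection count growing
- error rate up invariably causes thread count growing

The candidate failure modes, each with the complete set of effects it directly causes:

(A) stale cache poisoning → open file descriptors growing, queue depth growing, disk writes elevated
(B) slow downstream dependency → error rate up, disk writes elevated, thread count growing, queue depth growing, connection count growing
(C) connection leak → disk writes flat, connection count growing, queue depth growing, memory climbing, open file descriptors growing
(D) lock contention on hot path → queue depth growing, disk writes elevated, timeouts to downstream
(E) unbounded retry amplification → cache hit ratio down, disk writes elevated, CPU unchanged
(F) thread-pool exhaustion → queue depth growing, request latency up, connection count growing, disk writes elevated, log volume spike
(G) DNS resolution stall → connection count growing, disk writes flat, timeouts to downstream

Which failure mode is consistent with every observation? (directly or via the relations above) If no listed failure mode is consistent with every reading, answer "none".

F

Checking each candidate against the observations:
(A) stale cache poisoning — thread count growing ✗; connection count growing ✗; open file descriptors growing ✓; disk writes elevated ✓; queue depth growing ✓
(B) slow downstream dependency — does not account for open file descriptors growing
(C) connection leak — thread count growing ✗; connection count growing ✓; open file descriptors growing ✓; disk writes elevated ✗; queue depth growing ✓
(D) lock contention on hot path — does not account for thread count growing, connection count growing, open file descriptors growing
(E) unbounded retry amplification — thread count growing ✗; connection count growing ✗; open file descriptors growing ✗; disk writes elevated ✓; queue depth growing ✗
(F) thread-pool exhaustion — accounts for every observation (thread count growing through log volume spike → thread count growing)
(G) DNS resolution stall — fails on thread count growing, open file descriptors growing, disk writes elevated, queue depth growing (predicts disk writes flat, not disk writes elevated)
(F) alone accounts for all the evidence.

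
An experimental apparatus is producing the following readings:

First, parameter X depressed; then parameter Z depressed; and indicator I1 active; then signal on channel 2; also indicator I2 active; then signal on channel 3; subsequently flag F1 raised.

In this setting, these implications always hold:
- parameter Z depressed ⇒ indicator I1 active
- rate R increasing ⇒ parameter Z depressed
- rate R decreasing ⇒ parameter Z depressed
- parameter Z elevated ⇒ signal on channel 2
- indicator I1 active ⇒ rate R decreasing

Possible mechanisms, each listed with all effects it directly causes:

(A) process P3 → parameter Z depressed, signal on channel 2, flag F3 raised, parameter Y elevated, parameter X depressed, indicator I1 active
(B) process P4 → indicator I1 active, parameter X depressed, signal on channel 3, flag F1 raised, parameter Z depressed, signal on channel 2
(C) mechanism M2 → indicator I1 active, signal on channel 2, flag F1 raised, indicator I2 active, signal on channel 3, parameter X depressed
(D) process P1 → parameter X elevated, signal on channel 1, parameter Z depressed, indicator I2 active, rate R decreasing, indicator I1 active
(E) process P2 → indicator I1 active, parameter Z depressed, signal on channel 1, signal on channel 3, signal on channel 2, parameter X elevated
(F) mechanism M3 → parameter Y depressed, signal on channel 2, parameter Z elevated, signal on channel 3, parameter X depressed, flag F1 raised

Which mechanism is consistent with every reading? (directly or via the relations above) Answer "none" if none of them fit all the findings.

C

Per-candidate check:
(A) process P3 — does not account for indicator I2 active, signal on channel 3, flag F1 raised
(B) process P4 — parameter X depressed +; parameter Z depressed +; indicator I1 active +; signal on channel 2 +; indicator I2 active -; signal on channel 3 +; flag F1 raised +
(C) mechanism M2 — parameter X depressed +; parameter Z depressed + (via indicator I1 active → rate R decreasing → parameter Z depressed); indicator I1 active +; signal on channel 2 +; indicator I2 active +; signal on channel 3 +; flag F1 raised +
(D) process P1 — fails on parameter X depressed, signal on channel 2, signal on channel 3, flag F1 raised (predicts parameter X elevated, not parameter X depressed)
(E) process P2 — fails on parameter X depressed, indicator I2 active, flag F1 raised (predicts parameter X elevated, not parameter X depressed)
(F) mechanism M3 — fails on parameter Z depressed, indicator I1 active, indicator I2 active (predicts parameter Z elevated, not parameter Z depressed)
(C) alone accounts for all the evidence.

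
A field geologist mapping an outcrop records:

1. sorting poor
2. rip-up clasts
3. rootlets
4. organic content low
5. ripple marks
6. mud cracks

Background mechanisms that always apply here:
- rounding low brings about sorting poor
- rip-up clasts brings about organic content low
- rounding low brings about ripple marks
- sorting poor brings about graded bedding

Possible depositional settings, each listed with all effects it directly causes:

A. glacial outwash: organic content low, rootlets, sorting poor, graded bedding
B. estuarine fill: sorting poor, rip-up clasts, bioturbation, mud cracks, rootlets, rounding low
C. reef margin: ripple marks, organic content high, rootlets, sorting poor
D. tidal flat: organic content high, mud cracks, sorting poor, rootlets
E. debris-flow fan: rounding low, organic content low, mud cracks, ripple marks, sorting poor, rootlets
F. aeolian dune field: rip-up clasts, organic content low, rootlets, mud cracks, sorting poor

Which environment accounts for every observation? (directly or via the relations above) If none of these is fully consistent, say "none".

Checking each candidate against the observations:
(A) glacial outwash — sorting poor yes; rip-up clasts NO; rootlets yes; organic content low yes; ripple marks NO; mud cracks NO
(B) estuarine fill — accounts for every observation (organic content low via rip-up clasts → organic content low)
(C) reef margin — sorting poor yes; rip-up clasts NO; rootlets yes; organic content low NO; ripple marks yes; mud cracks NO
(D) tidal flat — sorting poor yes; rip-up clasts NO; rootlets yes; organic content low NO; ripple marks NO; mud cracks yes
(E) debris-flow fan — sorting poor yes; rip-up clasts NO; rootlets yes; organic content low yes; ripple marks yes; mud cracks yes
(F) aeolian dune field — does not account for ripple marks
(B) alone accounts for all the evidence.

B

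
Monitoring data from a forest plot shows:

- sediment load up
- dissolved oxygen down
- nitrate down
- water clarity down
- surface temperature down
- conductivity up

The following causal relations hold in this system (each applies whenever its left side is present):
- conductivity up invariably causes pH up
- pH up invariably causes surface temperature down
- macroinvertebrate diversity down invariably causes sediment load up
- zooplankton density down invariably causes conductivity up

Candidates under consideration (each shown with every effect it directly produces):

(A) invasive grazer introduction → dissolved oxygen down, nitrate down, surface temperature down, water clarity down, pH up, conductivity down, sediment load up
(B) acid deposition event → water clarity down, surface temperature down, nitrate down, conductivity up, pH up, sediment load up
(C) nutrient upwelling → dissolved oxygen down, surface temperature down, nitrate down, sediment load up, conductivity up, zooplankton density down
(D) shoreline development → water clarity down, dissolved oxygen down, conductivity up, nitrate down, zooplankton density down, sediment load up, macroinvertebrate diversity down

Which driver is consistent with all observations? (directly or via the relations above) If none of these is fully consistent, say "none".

Testing each hypothesis:
(A) invasive grazer introduction — sediment load up +; dissolved oxygen down +; nitrate down +; water clarity down +; surface temperature down +; conductivity up -
(B) acid deposition event — sediment load up +; dissolved oxygen down -; nitrate down +; water clarity down +; surface temperature down +; conductivity up +
(C) nutrient upwelling — sediment load up +; dissolved oxygen down +; nitrate down +; water clarity down -; surface temperature down +; conductivity up +
(D) shoreline development — accounts for every observation (surface temperature down through conductivity up → pH up → surface temperature down)
(D) is the only candidate with no mismatches.

D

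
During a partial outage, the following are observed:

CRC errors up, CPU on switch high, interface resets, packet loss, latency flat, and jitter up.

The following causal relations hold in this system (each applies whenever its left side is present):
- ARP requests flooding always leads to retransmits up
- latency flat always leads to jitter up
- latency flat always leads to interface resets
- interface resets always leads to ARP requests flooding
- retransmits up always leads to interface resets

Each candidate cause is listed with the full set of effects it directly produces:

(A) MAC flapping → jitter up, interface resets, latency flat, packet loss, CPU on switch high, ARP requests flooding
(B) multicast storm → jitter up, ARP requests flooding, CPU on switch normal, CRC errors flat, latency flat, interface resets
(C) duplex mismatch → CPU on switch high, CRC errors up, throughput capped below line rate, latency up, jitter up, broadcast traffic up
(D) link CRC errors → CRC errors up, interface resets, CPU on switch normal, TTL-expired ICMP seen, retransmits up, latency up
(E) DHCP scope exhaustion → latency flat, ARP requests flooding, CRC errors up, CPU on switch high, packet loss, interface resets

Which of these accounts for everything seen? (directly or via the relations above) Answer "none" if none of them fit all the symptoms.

For each candidate, compare predicted effects to what was observed:
(A) MAC flapping — CRC errors up miss; CPU on switch high match; interface resets match; packet loss match; latency flat match; jitter up match
(B) multicast storm — CRC errors up miss; CPU on switch high miss; interface resets match; packet loss miss; latency flat match; jitter up match
(C) duplex mismatch — CRC errors up match; CPU on switch high match; interface resets miss; packet loss miss; latency flat miss; jitter up match
(D) link CRC errors — fails on CPU on switch high, packet loss, latency flat, jitter up (predicts CPU on switch normal, not CPU on switch high; predicts latency up, not latency flat)
(E) DHCP scope exhaustion — CRC errors up match; CPU on switch high match; interface resets match; packet loss match; latency flat match; jitter up match (through latency flat → jitter up)
(E) is the only candidate with no mismatches.

E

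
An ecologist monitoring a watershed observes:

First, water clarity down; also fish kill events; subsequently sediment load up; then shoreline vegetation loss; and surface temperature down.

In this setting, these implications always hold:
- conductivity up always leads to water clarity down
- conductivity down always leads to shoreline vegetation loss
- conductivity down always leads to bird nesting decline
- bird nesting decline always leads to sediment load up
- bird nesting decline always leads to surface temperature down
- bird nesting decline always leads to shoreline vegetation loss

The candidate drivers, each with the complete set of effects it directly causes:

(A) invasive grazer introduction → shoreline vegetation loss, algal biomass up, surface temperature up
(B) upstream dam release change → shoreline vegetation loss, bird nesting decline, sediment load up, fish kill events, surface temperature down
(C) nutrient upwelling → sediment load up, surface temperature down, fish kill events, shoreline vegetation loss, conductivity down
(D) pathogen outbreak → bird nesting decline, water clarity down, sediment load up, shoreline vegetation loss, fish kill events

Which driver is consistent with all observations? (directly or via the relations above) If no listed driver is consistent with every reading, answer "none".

For each candidate, compare predicted effects to what was observed:
(A) invasive grazer introduction — fails on water clarity down, fish kill events, sediment load up, surface temperature down (predicts surface temperature up, not surface temperature down)
(B) upstream dam release change — does not account for water clarity down
(C) nutrient upwelling — water clarity down NO; fish kill events yes; sediment load up yes; shoreline vegetation loss yes; surface temperature down yes
(D) pathogen outbreak — water clarity down yes; fish kill events yes; sediment load up yes; shoreline vegetation loss yes; surface temperature down yes (by bird nesting decline → surface temperature down)
(D) is the only candidate with no mismatches.

D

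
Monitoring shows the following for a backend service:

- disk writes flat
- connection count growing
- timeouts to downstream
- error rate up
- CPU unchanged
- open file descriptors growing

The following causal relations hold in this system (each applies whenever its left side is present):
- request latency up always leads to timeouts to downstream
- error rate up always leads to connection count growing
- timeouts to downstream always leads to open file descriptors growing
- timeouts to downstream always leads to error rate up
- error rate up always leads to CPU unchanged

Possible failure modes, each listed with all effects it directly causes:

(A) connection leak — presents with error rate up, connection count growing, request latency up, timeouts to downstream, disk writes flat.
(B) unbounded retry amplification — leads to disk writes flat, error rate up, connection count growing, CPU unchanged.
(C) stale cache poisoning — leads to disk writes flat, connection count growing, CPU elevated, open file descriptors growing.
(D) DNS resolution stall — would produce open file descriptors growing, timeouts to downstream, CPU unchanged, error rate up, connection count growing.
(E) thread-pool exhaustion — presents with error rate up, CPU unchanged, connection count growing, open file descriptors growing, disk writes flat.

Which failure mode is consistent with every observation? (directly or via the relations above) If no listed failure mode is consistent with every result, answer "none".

A

Testing each hypothesis:
(A) connection leak — disk writes flat yes; connection count growing yes; timeouts to downstream yes; error rate up yes; CPU unchanged yes (via error rate up → CPU unchanged); open file descriptors growing yes (via timeouts to downstream → open file descriptors growing)
(B) unbounded retry amplification — disk writes flat yes; connection count growing yes; timeouts to downstream NO; error rate up yes; CPU unchanged yes; open file descriptors growing NO
(C) stale cache poisoning — fails on timeouts to downstream, error rate up, CPU unchanged (predicts CPU elevated, not CPU unchanged)
(D) DNS resolution stall — disk writes flat NO; connection count growing yes; timeouts to downstream yes; error rate up yes; CPU unchanged yes; open file descriptors growing yes
(E) thread-pool exhaustion — disk writes flat yes; connection count growing yes; timeouts to downstream NO; error rate up yes; CPU unchanged yes; open file descriptors growing yes
(A) is the only candidate with no mismatches.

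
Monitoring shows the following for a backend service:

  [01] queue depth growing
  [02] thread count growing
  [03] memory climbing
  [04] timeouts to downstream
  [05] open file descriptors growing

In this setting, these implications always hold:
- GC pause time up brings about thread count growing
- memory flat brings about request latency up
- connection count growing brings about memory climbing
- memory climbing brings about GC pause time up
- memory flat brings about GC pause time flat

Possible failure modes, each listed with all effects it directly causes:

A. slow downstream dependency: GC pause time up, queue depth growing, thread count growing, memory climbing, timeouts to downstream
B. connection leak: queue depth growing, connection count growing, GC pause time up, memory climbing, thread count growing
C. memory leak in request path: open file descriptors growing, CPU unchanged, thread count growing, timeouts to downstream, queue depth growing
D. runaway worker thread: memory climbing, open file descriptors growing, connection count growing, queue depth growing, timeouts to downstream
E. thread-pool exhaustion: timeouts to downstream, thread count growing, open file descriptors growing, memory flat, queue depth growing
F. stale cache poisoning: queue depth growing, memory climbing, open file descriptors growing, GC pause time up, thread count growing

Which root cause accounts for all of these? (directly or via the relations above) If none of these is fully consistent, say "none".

Checking each candidate against the observations:
(A) slow downstream dependency — does not account for open file descriptors growing
(B) connection leak — queue depth growing yes; thread count growing yes; memory climbing yes; timeouts to downstream NO; open file descriptors growing NO
(C) memory leak in request path — queue depth growing yes; thread count growing yes; memory climbing NO; timeouts to downstream yes; open file descriptors growing yes
(D) runaway worker thread — queue depth growing yes; thread count growing yes (via memory climbing → GC pause time up → thread count growing); memory climbing yes; timeouts to downstream yes; open file descriptors growing yes
(E) thread-pool exhaustion — fails on memory climbing (predicts memory flat, not memory climbing)
(F) stale cache poisoning — queue depth growing yes; thread count growing yes; memory climbing yes; timeouts to downstream NO; open file descriptors growing yes
Only (D) is consistent with every observation.

D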